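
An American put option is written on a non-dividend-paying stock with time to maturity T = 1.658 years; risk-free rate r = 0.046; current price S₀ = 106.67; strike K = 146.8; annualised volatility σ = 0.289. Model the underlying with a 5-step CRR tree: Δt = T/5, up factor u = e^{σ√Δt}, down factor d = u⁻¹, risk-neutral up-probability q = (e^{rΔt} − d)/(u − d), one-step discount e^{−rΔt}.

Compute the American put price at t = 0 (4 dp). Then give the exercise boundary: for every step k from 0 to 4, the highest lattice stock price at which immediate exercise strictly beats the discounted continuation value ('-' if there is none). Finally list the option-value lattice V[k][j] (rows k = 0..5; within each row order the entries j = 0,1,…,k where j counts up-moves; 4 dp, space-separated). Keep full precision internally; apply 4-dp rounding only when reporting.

price = 40.8718
boundary = - 90.3165 106.6700 90.3165 106.6700
tree:
40.8718
56.4835 26.7814
70.3299 40.1300 14.4847
82.0534 56.4835 24.6321 4.9579
91.9797 70.3299 40.1300 10.1587 0.0000
100.3842 82.0534 56.4835 20.8154 0.0000 0.0000

Δt=0.33160, u=1.18107, d=0.84669, q=0.50446, disc=e^(-rΔt)=0.98486
k=5 terminal: V=max(K-S,0) → 100.3842 82.0534 56.4835 20.8154 0.0000 0.0000
k=4: j=0 S=54.8203 intr=91.9797 cont=89.7575 V=91.9797[EX]; j=1 S=76.4701 intr=70.3299 cont=68.1076 V=70.3299[EX]; j=2 S=106.6700 intr=40.1300 cont=37.9078 V=40.1300[EX]; j=3 S=148.7965 intr=0.0000 cont=10.1587 V=10.1587[hold]; j=4 S=207.5598 intr=0.0000 cont=0.0000 V=0.0000[hold]  S*(4)=106.6700
k=3: j=0 S=64.7466 intr=82.0534 cont=79.8312 V=82.0534[EX]; j=1 S=90.3165 intr=56.4835 cont=54.2613 V=56.4835[EX]; j=2 S=125.9846 intr=20.8154 cont=24.6321 V=24.6321[hold]; j=3 S=175.7389 intr=0.0000 cont=4.9579 V=4.9579[hold]  S*(3)=90.3165
k=2: j=0 S=76.4701 intr=70.3299 cont=68.1076 V=70.3299[EX]; j=1 S=106.6700 intr=40.1300 cont=39.8040 V=40.1300[EX]; j=2 S=148.7965 intr=0.0000 cont=14.4847 V=14.4847[hold]  S*(2)=106.6700
k=1: j=0 S=90.3165 intr=56.4835 cont=54.2613 V=56.4835[EX]; j=1 S=125.9846 intr=20.8154 cont=26.7814 V=26.7814[hold]  S*(1)=90.3165
k=0: j=0 S=106.6700 intr=40.1300 cont=40.8718 V=40.8718[hold]  S*(0)=-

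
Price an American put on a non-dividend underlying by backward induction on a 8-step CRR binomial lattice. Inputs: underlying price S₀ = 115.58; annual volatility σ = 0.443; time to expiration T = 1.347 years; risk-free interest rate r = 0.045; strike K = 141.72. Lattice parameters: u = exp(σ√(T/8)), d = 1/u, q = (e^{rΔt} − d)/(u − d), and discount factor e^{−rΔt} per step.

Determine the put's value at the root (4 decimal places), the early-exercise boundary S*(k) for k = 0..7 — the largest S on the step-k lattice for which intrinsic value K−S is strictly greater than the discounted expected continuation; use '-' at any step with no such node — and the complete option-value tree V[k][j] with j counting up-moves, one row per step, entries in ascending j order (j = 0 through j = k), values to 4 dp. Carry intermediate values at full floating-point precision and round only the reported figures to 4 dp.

Δt=0.16837  u=1.19935  d=0.83379  q=0.47549  discount=0.99245
step 8 (expiry): payoffs max(K−S,0) = 114.7228 102.8862 85.8600 61.3689 26.1400 0.0000 0.0000 0.0000 0.0000
step 7: (k=7,j=0): S=32.3791, (K−S)⁺=109.3409, hold=108.2712 ⇒ V=109.3409 exercise | (k=7,j=1): S=46.5753, (K−S)⁺=95.1447, hold=94.0750 ⇒ V=95.1447 exercise | (k=7,j=2): S=66.9956, (K−S)⁺=74.7244, hold=73.6546 ⇒ V=74.7244 exercise | (k=7,j=3): S=96.3690, (K−S)⁺=45.3510, hold=44.2813 ⇒ V=45.3510 exercise | (k=7,j=4): S=138.6207, (K−S)⁺=3.0993, hold=13.6073 ⇒ V=13.6073 continue | (k=7,j=5): S=199.3971, (K−S)⁺=0.0000, hold=0.0000 ⇒ V=0.0000 continue | (k=7,j=6): S=286.8202, (K−S)⁺=0.0000, hold=0.0000 ⇒ V=0.0000 continue | (k=7,j=7): S=412.5727, (K−S)⁺=0.0000, hold=0.0000 ⇒ V=0.0000 continue  boundary S*=96.3690
step 6: (k=6,j=0): S=38.8338, (K−S)⁺=102.8862, hold=101.8164 ⇒ V=102.8862 exercise | (k=6,j=1): S=55.8600, (K−S)⁺=85.8600, hold=84.7902 ⇒ V=85.8600 exercise | (k=6,j=2): S=80.3511, (K−S)⁺=61.3689, hold=60.2992 ⇒ V=61.3689 exercise | (k=6,j=3): S=115.5800, (K−S)⁺=26.1400, hold=30.0290 ⇒ V=30.0290 continue | (k=6,j=4): S=166.2545, (K−S)⁺=0.0000, hold=7.0834 ⇒ V=7.0834 continue | (k=6,j=5): S=239.1466, (K−S)⁺=0.0000, hold=0.0000 ⇒ V=0.0000 continue | (k=6,j=6): S=343.9974, (K−S)⁺=0.0000, hold=0.0000 ⇒ V=0.0000 continue  boundary S*=80.3511
step 5: (k=5,j=0): S=46.5753, (K−S)⁺=95.1447, hold=94.0750 ⇒ V=95.1447 exercise | (k=5,j=1): S=66.9956, (K−S)⁺=74.7244, hold=73.6546 ⇒ V=74.7244 exercise | (k=5,j=2): S=96.3690, (K−S)⁺=45.3510, hold=46.1165 ⇒ V=46.1165 continue | (k=5,j=3): S=138.6207, (K−S)⁺=3.0993, hold=18.9744 ⇒ V=18.9744 continue | (k=5,j=4): S=199.3971, (K−S)⁺=0.0000, hold=3.6873 ⇒ V=3.6873 continue | (k=5,j=5): S=286.8202, (K−S)⁺=0.0000, hold=0.0000 ⇒ V=0.0000 continue  boundary S*=66.9956
step 4: (k=4,j=0): S=55.8600, (K−S)⁺=85.8600, hold=84.7902 ⇒ V=85.8600 exercise | (k=4,j=1): S=80.3511, (K−S)⁺=61.3689, hold=60.6604 ⇒ V=61.3689 exercise | (k=4,j=2): S=115.5800, (K−S)⁺=26.1400, hold=32.9601 ⇒ V=32.9601 continue | (k=4,j=3): S=166.2545, (K−S)⁺=0.0000, hold=11.6172 ⇒ V=11.6172 continue | (k=4,j=4): S=239.1466, (K−S)⁺=0.0000, hold=1.9194 ⇒ V=1.9194 continue  boundary S*=80.3511
step 3: (k=3,j=0): S=66.9956, (K−S)⁺=74.7244, hold=73.6546 ⇒ V=74.7244 exercise | (k=3,j=1): S=96.3690, (K−S)⁺=45.3510, hold=47.4997 ⇒ V=47.4997 continue | (k=3,j=2): S=138.6207, (K−S)⁺=3.0993, hold=22.6397 ⇒ V=22.6397 continue | (k=3,j=3): S=199.3971, (K−S)⁺=0.0000, hold=6.9532 ⇒ V=6.9532 continue  boundary S*=66.9956
step 2: (k=2,j=0): S=80.3511, (K−S)⁺=61.3689, hold=61.3131 ⇒ V=61.3689 exercise | (k=2,j=1): S=115.5800, (K−S)⁺=26.1400, hold=35.4098 ⇒ V=35.4098 continue | (k=2,j=2): S=166.2545, (K−S)⁺=0.0000, hold=15.0664 ⇒ V=15.0664 continue  boundary S*=80.3511
step 1: (k=1,j=0): S=96.3690, (K−S)⁺=45.3510, hold=48.6557 ⇒ V=48.6557 continue | (k=1,j=1): S=138.6207, (K−S)⁺=3.0993, hold=25.5425 ⇒ V=25.5425 continue  boundary S*=-
step 0: (k=0,j=0): S=115.5800, (K−S)⁺=26.1400, hold=37.3814 ⇒ V=37.3814 continue  boundary S*=-

price = 37.3814
boundary = - - 80.3511 66.9956 80.3511 66.9956 80.3511 96.3690
tree:
37.3814
48.6557 25.5425
61.3689 35.4098 15.0664
74.7244 47.4997 22.6397 6.9532
85.8600 61.3689 32.9601 11.6172 1.9194
95.1447 74.7244 46.1165 18.9744 3.6873 0.0000
102.8862 85.8600 61.3689 30.0290 7.0834 0.0000 0.0000
109.3409 95.1447 74.7244 45.3510 13.6073 0.0000 0.0000 0.0000
114.7228 102.8862 85.8600 61.3689 26.1400 0.0000 0.0000 0.0000 0.0000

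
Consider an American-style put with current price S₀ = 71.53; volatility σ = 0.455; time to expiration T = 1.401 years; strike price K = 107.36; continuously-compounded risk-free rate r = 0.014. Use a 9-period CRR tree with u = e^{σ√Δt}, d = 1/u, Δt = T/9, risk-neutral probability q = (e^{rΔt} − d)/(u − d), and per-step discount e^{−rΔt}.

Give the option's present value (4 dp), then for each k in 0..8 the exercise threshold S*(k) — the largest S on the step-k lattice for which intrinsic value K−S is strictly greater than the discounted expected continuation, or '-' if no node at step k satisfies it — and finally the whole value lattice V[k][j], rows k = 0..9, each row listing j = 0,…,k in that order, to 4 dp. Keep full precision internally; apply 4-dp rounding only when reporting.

Δt=0.15567  u=1.19664  d=0.83567  q=0.46128  discount=0.99782
step 9 (expiry): payoffs max(K−S,0) = 93.1428 87.0017 78.2080 65.6158 47.5843 21.7643 0.0000 0.0000 0.0000 0.0000
step 8: (k=8,j=0): S=17.0129, (K−S)⁺=90.3471, hold=90.1134 ⇒ V=90.3471 exercise | (k=8,j=1): S=24.3615, (K−S)⁺=82.9985, hold=82.7647 ⇒ V=82.9985 exercise | (k=8,j=2): S=34.8845, (K−S)⁺=72.4755, hold=72.2418 ⇒ V=72.4755 exercise | (k=8,j=3): S=49.9529, (K−S)⁺=57.4071, hold=57.1734 ⇒ V=57.4071 exercise | (k=8,j=4): S=71.5300, (K−S)⁺=35.8300, hold=35.5963 ⇒ V=35.8300 exercise | (k=8,j=5): S=102.4274, (K−S)⁺=4.9326, hold=11.6992 ⇒ V=11.6992 continue | (k=8,j=6): S=146.6708, (K−S)⁺=0.0000, hold=0.0000 ⇒ V=0.0000 continue | (k=8,j=7): S=210.0253, (K−S)⁺=0.0000, hold=0.0000 ⇒ V=0.0000 continue | (k=8,j=8): S=300.7457, (K−S)⁺=0.0000, hold=0.0000 ⇒ V=0.0000 continue  boundary S*=71.5300
step 7: (k=7,j=0): S=20.3583, (K−S)⁺=87.0017, hold=86.7680 ⇒ V=87.0017 exercise | (k=7,j=1): S=29.1520, (K−S)⁺=78.2080, hold=77.9743 ⇒ V=78.2080 exercise | (k=7,j=2): S=41.7442, (K−S)⁺=65.6158, hold=65.3820 ⇒ V=65.6158 exercise | (k=7,j=3): S=59.7757, (K−S)⁺=47.5843, hold=47.3506 ⇒ V=47.5843 exercise | (k=7,j=4): S=85.5957, (K−S)⁺=21.7643, hold=24.6451 ⇒ V=24.6451 continue | (k=7,j=5): S=122.5688, (K−S)⁺=0.0000, hold=6.2888 ⇒ V=6.2888 continue | (k=7,j=6): S=175.5124, (K−S)⁺=0.0000, hold=0.0000 ⇒ V=0.0000 continue | (k=7,j=7): S=251.3249, (K−S)⁺=0.0000, hold=0.0000 ⇒ V=0.0000 continue  boundary S*=59.7757
step 6: (k=6,j=0): S=24.3615, (K−S)⁺=82.9985, hold=82.7647 ⇒ V=82.9985 exercise | (k=6,j=1): S=34.8845, (K−S)⁺=72.4755, hold=72.2418 ⇒ V=72.4755 exercise | (k=6,j=2): S=49.9529, (K−S)⁺=57.4071, hold=57.1734 ⇒ V=57.4071 exercise | (k=6,j=3): S=71.5300, (K−S)⁺=35.8300, hold=36.9223 ⇒ V=36.9223 continue | (k=6,j=4): S=102.4274, (K−S)⁺=4.9326, hold=16.1424 ⇒ V=16.1424 continue | (k=6,j=5): S=146.6708, (K−S)⁺=0.0000, hold=3.3805 ⇒ V=3.3805 continue | (k=6,j=6): S=210.0253, (K−S)⁺=0.0000, hold=0.0000 ⇒ V=0.0000 continue  boundary S*=49.9529
step 5: (k=5,j=0): S=29.1520, (K−S)⁺=78.2080, hold=77.9743 ⇒ V=78.2080 exercise | (k=5,j=1): S=41.7442, (K−S)⁺=65.6158, hold=65.3820 ⇒ V=65.6158 exercise | (k=5,j=2): S=59.7757, (K−S)⁺=47.5843, hold=47.8534 ⇒ V=47.8534 continue | (k=5,j=3): S=85.5957, (K−S)⁺=21.7643, hold=27.2773 ⇒ V=27.2773 continue | (k=5,j=4): S=122.5688, (K−S)⁺=0.0000, hold=10.2332 ⇒ V=10.2332 continue | (k=5,j=5): S=175.5124, (K−S)⁺=0.0000, hold=1.8172 ⇒ V=1.8172 continue  boundary S*=41.7442
step 4: (k=4,j=0): S=34.8845, (K−S)⁺=72.4755, hold=72.2418 ⇒ V=72.4755 exercise | (k=4,j=1): S=49.9529, (K−S)⁺=57.4071, hold=57.2972 ⇒ V=57.4071 exercise | (k=4,j=2): S=71.5300, (K−S)⁺=35.8300, hold=38.2784 ⇒ V=38.2784 continue | (k=4,j=3): S=102.4274, (K−S)⁺=4.9326, hold=19.3729 ⇒ V=19.3729 continue | (k=4,j=4): S=146.6708, (K−S)⁺=0.0000, hold=6.3372 ⇒ V=6.3372 continue  boundary S*=49.9529
step 3: (k=3,j=0): S=41.7442, (K−S)⁺=65.6158, hold=65.3820 ⇒ V=65.6158 exercise | (k=3,j=1): S=59.7757, (K−S)⁺=47.5843, hold=48.4776 ⇒ V=48.4776 continue | (k=3,j=2): S=85.5957, (K−S)⁺=21.7643, hold=29.4933 ⇒ V=29.4933 continue | (k=3,j=3): S=122.5688, (K−S)⁺=0.0000, hold=13.3306 ⇒ V=13.3306 continue  boundary S*=41.7442
step 2: (k=2,j=0): S=49.9529, (K−S)⁺=57.4071, hold=57.5846 ⇒ V=57.5846 continue | (k=2,j=1): S=71.5300, (K−S)⁺=35.8300, hold=39.6339 ⇒ V=39.6339 continue | (k=2,j=2): S=102.4274, (K−S)⁺=4.9326, hold=21.9897 ⇒ V=21.9897 continue  boundary S*=-
step 1: (k=1,j=0): S=59.7757, (K−S)⁺=47.5843, hold=49.1969 ⇒ V=49.1969 continue | (k=1,j=1): S=85.5957, (K−S)⁺=21.7643, hold=31.4264 ⇒ V=31.4264 continue  boundary S*=-
step 0: (k=0,j=0): S=71.5300, (K−S)⁺=35.8300, hold=40.9104 ⇒ V=40.9104 continue  boundary S*=-

price = 40.9104
boundary = - - - 41.7442 49.9529 41.7442 49.9529 59.7757 71.5300
tree:
40.9104
49.1969 31.4264
57.5846 39.6339 21.9897
65.6158 48.4776 29.4933 13.3306
72.4755 57.4071 38.2784 19.3729 6.3372
78.2080 65.6158 47.8534 27.2773 10.2332 1.8172
82.9985 72.4755 57.4071 36.9223 16.1424 3.3805 0.0000
87.0017 78.2080 65.6158 47.5843 24.6451 6.2888 0.0000 0.0000
90.3471 82.9985 72.4755 57.4071 35.8300 11.6992 0.0000 0.0000 0.0000
93.1428 87.0017 78.2080 65.6158 47.5843 21.7643 0.0000 0.0000 0.0000 0.0000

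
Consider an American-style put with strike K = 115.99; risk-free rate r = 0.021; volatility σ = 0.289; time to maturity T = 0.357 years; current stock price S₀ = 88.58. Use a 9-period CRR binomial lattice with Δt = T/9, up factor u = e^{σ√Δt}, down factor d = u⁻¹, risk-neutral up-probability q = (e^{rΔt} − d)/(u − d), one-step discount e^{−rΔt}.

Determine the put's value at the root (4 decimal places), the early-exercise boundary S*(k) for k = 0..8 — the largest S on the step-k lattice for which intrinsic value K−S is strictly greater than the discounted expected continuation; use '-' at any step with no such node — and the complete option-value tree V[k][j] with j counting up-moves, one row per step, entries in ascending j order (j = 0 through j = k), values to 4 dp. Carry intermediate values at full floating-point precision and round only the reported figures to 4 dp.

Δt=0.03967  u=1.05925  d=0.94407  q=0.49285  discount=0.99917
step 9 (expiry): payoffs max(K−S,0) = 63.2234 56.7856 49.5624 41.4579 32.3646 22.1619 10.7144 0.0000 0.0000 0.0000
step 8: (k=8,j=0): S=55.8929, (K−S)⁺=60.0971, hold=60.0006 ⇒ V=60.0971 exercise | (k=8,j=1): S=62.7121, (K−S)⁺=53.2779, hold=53.1813 ⇒ V=53.2779 exercise | (k=8,j=2): S=70.3633, (K−S)⁺=45.6267, hold=45.5301 ⇒ V=45.6267 exercise | (k=8,j=3): S=78.9479, (K−S)⁺=37.0421, hold=36.9455 ⇒ V=37.0421 exercise | (k=8,j=4): S=88.5800, (K−S)⁺=27.4100, hold=27.3134 ⇒ V=27.4100 exercise | (k=8,j=5): S=99.3872, (K−S)⁺=16.6028, hold=16.5062 ⇒ V=16.6028 exercise | (k=8,j=6): S=111.5130, (K−S)⁺=4.4770, hold=5.4293 ⇒ V=5.4293 continue | (k=8,j=7): S=125.1181, (K−S)⁺=0.0000, hold=0.0000 ⇒ V=0.0000 continue | (k=8,j=8): S=140.3831, (K−S)⁺=0.0000, hold=0.0000 ⇒ V=0.0000 continue  boundary S*=99.3872
step 7: (k=7,j=0): S=59.2044, (K−S)⁺=56.7856, hold=56.6890 ⇒ V=56.7856 exercise | (k=7,j=1): S=66.4276, (K−S)⁺=49.5624, hold=49.4658 ⇒ V=49.5624 exercise | (k=7,j=2): S=74.5321, (K−S)⁺=41.4579, hold=41.3613 ⇒ V=41.4579 exercise | (k=7,j=3): S=83.6254, (K−S)⁺=32.3646, hold=32.2680 ⇒ V=32.3646 exercise | (k=7,j=4): S=93.8281, (K−S)⁺=22.1619, hold=22.0653 ⇒ V=22.1619 exercise | (k=7,j=5): S=105.2756, (K−S)⁺=10.7144, hold=11.0867 ⇒ V=11.0867 continue | (k=7,j=6): S=118.1198, (K−S)⁺=0.0000, hold=2.7512 ⇒ V=2.7512 continue | (k=7,j=7): S=132.5310, (K−S)⁺=0.0000, hold=0.0000 ⇒ V=0.0000 continue  boundary S*=93.8281
step 6: (k=6,j=0): S=62.7121, (K−S)⁺=53.2779, hold=53.1813 ⇒ V=53.2779 exercise | (k=6,j=1): S=70.3633, (K−S)⁺=45.6267, hold=45.5301 ⇒ V=45.6267 exercise | (k=6,j=2): S=78.9479, (K−S)⁺=37.0421, hold=36.9455 ⇒ V=37.0421 exercise | (k=6,j=3): S=88.5800, (K−S)⁺=27.4100, hold=27.3134 ⇒ V=27.4100 exercise | (k=6,j=4): S=99.3872, (K−S)⁺=16.6028, hold=16.6896 ⇒ V=16.6896 continue | (k=6,j=5): S=111.5130, (K−S)⁺=4.4770, hold=6.9727 ⇒ V=6.9727 continue | (k=6,j=6): S=125.1181, (K−S)⁺=0.0000, hold=1.3941 ⇒ V=1.3941 continue  boundary S*=88.5800
step 5: (k=5,j=0): S=66.4276, (K−S)⁺=49.5624, hold=49.4658 ⇒ V=49.5624 exercise | (k=5,j=1): S=74.5321, (K−S)⁺=41.4579, hold=41.3613 ⇒ V=41.4579 exercise | (k=5,j=2): S=83.6254, (K−S)⁺=32.3646, hold=32.2680 ⇒ V=32.3646 exercise | (k=5,j=3): S=93.8281, (K−S)⁺=22.1619, hold=22.1080 ⇒ V=22.1619 exercise | (k=5,j=4): S=105.2756, (K−S)⁺=10.7144, hold=11.8907 ⇒ V=11.8907 continue | (k=5,j=5): S=118.1198, (K−S)⁺=0.0000, hold=4.2198 ⇒ V=4.2198 continue  boundary S*=93.8281
step 4: (k=4,j=0): S=70.3633, (K−S)⁺=45.6267, hold=45.5301 ⇒ V=45.6267 exercise | (k=4,j=1): S=78.9479, (K−S)⁺=37.0421, hold=36.9455 ⇒ V=37.0421 exercise | (k=4,j=2): S=88.5800, (K−S)⁺=27.4100, hold=27.3134 ⇒ V=27.4100 exercise | (k=4,j=3): S=99.3872, (K−S)⁺=16.6028, hold=17.0855 ⇒ V=17.0855 continue | (k=4,j=4): S=111.5130, (K−S)⁺=4.4770, hold=8.1033 ⇒ V=8.1033 continue  boundary S*=88.5800
step 3: (k=3,j=0): S=74.5321, (K−S)⁺=41.4579, hold=41.3613 ⇒ V=41.4579 exercise | (k=3,j=1): S=83.6254, (K−S)⁺=32.3646, hold=32.2680 ⇒ V=32.3646 exercise | (k=3,j=2): S=93.8281, (K−S)⁺=22.1619, hold=22.3030 ⇒ V=22.3030 continue | (k=3,j=3): S=105.2756, (K−S)⁺=10.7144, hold=12.6481 ⇒ V=12.6481 continue  boundary S*=83.6254
step 2: (k=2,j=0): S=78.9479, (K−S)⁺=37.0421, hold=36.9455 ⇒ V=37.0421 exercise | (k=2,j=1): S=88.5800, (K−S)⁺=27.4100, hold=27.3829 ⇒ V=27.4100 exercise | (k=2,j=2): S=99.3872, (K−S)⁺=16.6028, hold=17.5300 ⇒ V=17.5300 continue  boundary S*=88.5800
step 1: (k=1,j=0): S=83.6254, (K−S)⁺=32.3646, hold=32.2680 ⇒ V=32.3646 exercise | (k=1,j=1): S=93.8281, (K−S)⁺=22.1619, hold=22.5219 ⇒ V=22.5219 continue  boundary S*=83.6254
step 0: (k=0,j=0): S=88.5800, (K−S)⁺=27.4100, hold=27.4907 ⇒ V=27.4907 continue  boundary S*=-

price = 27.4907
boundary = - 83.6254 88.5800 83.6254 88.5800 93.8281 88.5800 93.8281 99.3872
tree:
27.4907
32.3646 22.5219
37.0421 27.4100 17.5300
41.4579 32.3646 22.3030 12.6481
45.6267 37.0421 27.4100 17.0855 8.1033
49.5624 41.4579 32.3646 22.1619 11.8907 4.2198
53.2779 45.6267 37.0421 27.4100 16.6896 6.9727 1.3941
56.7856 49.5624 41.4579 32.3646 22.1619 11.0867 2.7512 0.0000
60.0971 53.2779 45.6267 37.0421 27.4100 16.6028 5.4293 0.0000 0.0000
63.2234 56.7856 49.5624 41.4579 32.3646 22.1619 10.7144 0.0000 0.0000 0.0000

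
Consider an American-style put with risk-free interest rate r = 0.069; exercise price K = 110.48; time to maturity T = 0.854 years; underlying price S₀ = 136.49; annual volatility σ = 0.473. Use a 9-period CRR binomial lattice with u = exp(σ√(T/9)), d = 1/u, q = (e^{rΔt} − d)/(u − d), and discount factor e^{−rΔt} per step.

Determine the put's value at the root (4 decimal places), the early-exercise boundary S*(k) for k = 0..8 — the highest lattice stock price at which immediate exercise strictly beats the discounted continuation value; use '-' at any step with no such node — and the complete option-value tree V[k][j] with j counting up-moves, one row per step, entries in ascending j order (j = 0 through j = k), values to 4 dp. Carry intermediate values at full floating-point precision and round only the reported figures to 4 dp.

Δt=0.09489, u=1.15685, d=0.86441, q=0.48610, disc=e^(-rΔt)=0.99347
k=9 terminal: V=max(K-S,0) → 73.7011 61.2585 44.6065 22.3210 0.0000 0.0000 0.0000 0.0000 0.0000 0.0000
k=8: j=0 S=42.5477 intr=67.9323 cont=67.2113 V=67.9323[EX]; j=1 S=56.9420 intr=53.5380 cont=52.8170 V=53.5380[EX]; j=2 S=76.2059 intr=34.2741 cont=33.5531 V=34.2741[EX]; j=3 S=101.9870 intr=8.4930 cont=11.3959 V=11.3959[hold]; j=4 S=136.4900 intr=0.0000 cont=0.0000 V=0.0000[hold]; j=5 S=182.6657 intr=0.0000 cont=0.0000 V=0.0000[hold]; j=6 S=244.4630 intr=0.0000 cont=0.0000 V=0.0000[hold]; j=7 S=327.1668 intr=0.0000 cont=0.0000 V=0.0000[hold]; j=8 S=437.8499 intr=0.0000 cont=0.0000 V=0.0000[hold]  S*(8)=76.2059
k=7: j=0 S=49.2215 intr=61.2585 cont=60.5376 V=61.2585[EX]; j=1 S=65.8735 intr=44.6065 cont=43.8855 V=44.6065[EX]; j=2 S=88.1590 intr=22.3210 cont=23.0019 V=23.0019[hold]; j=3 S=117.9839 intr=0.0000 cont=5.8181 V=5.8181[hold]; j=4 S=157.8988 intr=0.0000 cont=0.0000 V=0.0000[hold]; j=5 S=211.3173 intr=0.0000 cont=0.0000 V=0.0000[hold]; j=6 S=282.8076 intr=0.0000 cont=0.0000 V=0.0000[hold]; j=7 S=378.4837 intr=0.0000 cont=0.0000 V=0.0000[hold]  S*(7)=65.8735
k=6: j=0 S=56.9420 intr=53.5380 cont=52.8170 V=53.5380[EX]; j=1 S=76.2059 intr=34.2741 cont=33.8819 V=34.2741[EX]; j=2 S=101.9870 intr=8.4930 cont=14.5532 V=14.5532[hold]; j=3 S=136.4900 intr=0.0000 cont=2.9704 V=2.9704[hold]; j=4 S=182.6657 intr=0.0000 cont=0.0000 V=0.0000[hold]; j=5 S=244.4630 intr=0.0000 cont=0.0000 V=0.0000[hold]; j=6 S=327.1668 intr=0.0000 cont=0.0000 V=0.0000[hold]  S*(6)=76.2059
k=5: j=0 S=65.8735 intr=44.6065 cont=43.8855 V=44.6065[EX]; j=1 S=88.1590 intr=22.3210 cont=24.5267 V=24.5267[hold]; j=2 S=117.9839 intr=0.0000 cont=8.8646 V=8.8646[hold]; j=3 S=157.8988 intr=0.0000 cont=1.5165 V=1.5165[hold]; j=4 S=211.3173 intr=0.0000 cont=0.0000 V=0.0000[hold]; j=5 S=282.8076 intr=0.0000 cont=0.0000 V=0.0000[hold]  S*(5)=65.8735
k=4: j=0 S=76.2059 intr=34.2741 cont=34.6183 V=34.6183[hold]; j=1 S=101.9870 intr=8.4930 cont=16.8029 V=16.8029[hold]; j=2 S=136.4900 intr=0.0000 cont=5.2582 V=5.2582[hold]; j=3 S=182.6657 intr=0.0000 cont=0.7743 V=0.7743[hold]; j=4 S=244.4630 intr=0.0000 cont=0.0000 V=0.0000[hold]  S*(4)=-
k=3: j=0 S=88.1590 intr=22.3210 cont=25.7888 V=25.7888[hold]; j=1 S=117.9839 intr=0.0000 cont=11.1180 V=11.1180[hold]; j=2 S=157.8988 intr=0.0000 cont=3.0584 V=3.0584[hold]; j=3 S=211.3173 intr=0.0000 cont=0.3953 V=0.3953[hold]  S*(3)=-
k=2: j=0 S=101.9870 intr=8.4930 cont=18.5356 V=18.5356[hold]; j=1 S=136.4900 intr=0.0000 cont=7.1532 V=7.1532[hold]; j=2 S=182.6657 intr=0.0000 cont=1.7524 V=1.7524[hold]  S*(2)=-
k=1: j=0 S=117.9839 intr=0.0000 cont=12.9178 V=12.9178[hold]; j=1 S=157.8988 intr=0.0000 cont=4.4983 V=4.4983[hold]  S*(1)=-
k=0: j=0 S=136.4900 intr=0.0000 cont=8.7675 V=8.7675[hold]  S*(0)=-

price = 8.7675
boundary = - - - - - 65.8735 76.2059 65.8735 76.2059
tree:
8.7675
12.9178 4.4983
18.5356 7.1532 1.7524
25.7888 11.1180 3.0584 0.3953
34.6183 16.8029 5.2582 0.7743 0.0000
44.6065 24.5267 8.8646 1.5165 0.0000 0.0000
53.5380 34.2741 14.5532 2.9704 0.0000 0.0000 0.0000
61.2585 44.6065 23.0019 5.8181 0.0000 0.0000 0.0000 0.0000
67.9323 53.5380 34.2741 11.3959 0.0000 0.0000 0.0000 0.0000 0.0000
73.7011 61.2585 44.6065 22.3210 0.0000 0.0000 0.0000 0.0000 0.0000 0.0000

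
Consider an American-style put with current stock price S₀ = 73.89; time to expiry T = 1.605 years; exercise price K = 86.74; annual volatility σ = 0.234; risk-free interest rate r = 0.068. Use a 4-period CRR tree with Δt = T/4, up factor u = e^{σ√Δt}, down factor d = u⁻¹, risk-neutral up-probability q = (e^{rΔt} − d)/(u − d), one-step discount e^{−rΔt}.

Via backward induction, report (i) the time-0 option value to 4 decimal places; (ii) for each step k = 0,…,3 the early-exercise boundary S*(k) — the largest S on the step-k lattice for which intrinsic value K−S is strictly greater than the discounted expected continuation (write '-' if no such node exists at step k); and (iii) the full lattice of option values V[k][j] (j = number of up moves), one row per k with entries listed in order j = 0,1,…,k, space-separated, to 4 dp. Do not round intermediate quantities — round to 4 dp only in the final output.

price = 13.6806
boundary = - 63.7107 54.9337 63.7107
tree:
13.6806
23.0293 6.8950
31.8063 12.9541 2.3989
39.3742 23.0293 5.5521 0.0000
45.8995 31.8063 12.8500 0.0000 0.0000

Δt=0.40125  u=1.15977  d=0.86224  q=0.55598  discount=0.97308
step 4 (expiry): payoffs max(K−S,0) = 45.8995 31.8063 12.8500 0.0000 0.0000
step 3: (k=3,j=0): S=47.3658, (K−S)⁺=39.3742, hold=37.0395 ⇒ V=39.3742 exercise | (k=3,j=1): S=63.7107, (K−S)⁺=23.0293, hold=20.6946 ⇒ V=23.0293 exercise | (k=3,j=2): S=85.6957, (K−S)⁺=1.0443, hold=5.5521 ⇒ V=5.5521 continue | (k=3,j=3): S=115.2674, (K−S)⁺=0.0000, hold=0.0000 ⇒ V=0.0000 continue  boundary S*=63.7107
step 2: (k=2,j=0): S=54.9337, (K−S)⁺=31.8063, hold=29.4716 ⇒ V=31.8063 exercise | (k=2,j=1): S=73.8900, (K−S)⁺=12.8500, hold=12.9541 ⇒ V=12.9541 continue | (k=2,j=2): S=99.3877, (K−S)⁺=0.0000, hold=2.3989 ⇒ V=2.3989 continue  boundary S*=54.9337
step 1: (k=1,j=0): S=63.7107, (K−S)⁺=23.0293, hold=20.7510 ⇒ V=23.0293 exercise | (k=1,j=1): S=85.6957, (K−S)⁺=1.0443, hold=6.8950 ⇒ V=6.8950 continue  boundary S*=63.7107
step 0: (k=0,j=0): S=73.8900, (K−S)⁺=12.8500, hold=13.6806 ⇒ V=13.6806 continue  boundary S*=-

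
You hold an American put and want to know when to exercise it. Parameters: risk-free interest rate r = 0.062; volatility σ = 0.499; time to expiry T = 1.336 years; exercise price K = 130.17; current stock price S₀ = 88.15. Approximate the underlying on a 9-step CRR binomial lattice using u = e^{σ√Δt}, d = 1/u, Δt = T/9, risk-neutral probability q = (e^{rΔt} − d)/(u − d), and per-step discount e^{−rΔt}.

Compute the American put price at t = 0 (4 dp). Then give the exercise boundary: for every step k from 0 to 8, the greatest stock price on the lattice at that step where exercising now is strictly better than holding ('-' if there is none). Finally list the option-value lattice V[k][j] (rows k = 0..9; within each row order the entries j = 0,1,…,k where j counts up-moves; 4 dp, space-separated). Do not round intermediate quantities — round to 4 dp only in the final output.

price = 46.2844
boundary = - - 60.0109 72.7321 60.0109 72.7321 60.0109 72.7321 88.1500
tree:
46.2844
57.7647 34.5447
70.1591 45.2414 23.4394
80.6554 57.4379 32.6928 13.7075
89.3157 70.1591 44.1445 20.7205 6.2530
96.4614 80.6554 57.4379 30.3671 10.5028 1.6958
102.3572 89.3157 70.1591 42.8071 17.2615 3.2661 0.0000
107.2218 96.4614 80.6554 57.4379 27.5314 6.2905 0.0000 0.0000
111.2356 102.3572 89.3157 70.1591 42.0200 12.1153 0.0000 0.0000 0.0000
114.5473 107.2218 96.4614 80.6554 57.4379 23.3338 0.0000 0.0000 0.0000 0.0000

Δt=0.14844  u=1.21198  d=0.82509  q=0.47598  discount=0.99084
step 9 (expiry): payoffs max(K−S,0) = 114.5473 107.2218 96.4614 80.6554 57.4379 23.3338 0.0000 0.0000 0.0000 0.0000
step 8: (k=8,j=0): S=18.9344, (K−S)⁺=111.2356, hold=110.0430 ⇒ V=111.2356 exercise | (k=8,j=1): S=27.8128, (K−S)⁺=102.3572, hold=101.1647 ⇒ V=102.3572 exercise | (k=8,j=2): S=40.8543, (K−S)⁺=89.3157, hold=88.1232 ⇒ V=89.3157 exercise | (k=8,j=3): S=60.0109, (K−S)⁺=70.1591, hold=68.9666 ⇒ V=70.1591 exercise | (k=8,j=4): S=88.1500, (K−S)⁺=42.0200, hold=40.8275 ⇒ V=42.0200 exercise | (k=8,j=5): S=129.4836, (K−S)⁺=0.6864, hold=12.1153 ⇒ V=12.1153 continue | (k=8,j=6): S=190.1986, (K−S)⁺=0.0000, hold=0.0000 ⇒ V=0.0000 continue | (k=8,j=7): S=279.3828, (K−S)⁺=0.0000, hold=0.0000 ⇒ V=0.0000 continue | (k=8,j=8): S=410.3856, (K−S)⁺=0.0000, hold=0.0000 ⇒ V=0.0000 continue  boundary S*=88.1500
step 7: (k=7,j=0): S=22.9482, (K−S)⁺=107.2218, hold=106.0293 ⇒ V=107.2218 exercise | (k=7,j=1): S=33.7086, (K−S)⁺=96.4614, hold=95.2688 ⇒ V=96.4614 exercise | (k=7,j=2): S=49.5146, (K−S)⁺=80.6554, hold=79.4628 ⇒ V=80.6554 exercise | (k=7,j=3): S=72.7321, (K−S)⁺=57.4379, hold=56.2454 ⇒ V=57.4379 exercise | (k=7,j=4): S=106.8362, (K−S)⁺=23.3338, hold=27.5314 ⇒ V=27.5314 continue | (k=7,j=5): S=156.9318, (K−S)⁺=0.0000, hold=6.2905 ⇒ V=6.2905 continue | (k=7,j=6): S=230.5173, (K−S)⁺=0.0000, hold=0.0000 ⇒ V=0.0000 continue | (k=7,j=7): S=338.6070, (K−S)⁺=0.0000, hold=0.0000 ⇒ V=0.0000 continue  boundary S*=72.7321
step 6: (k=6,j=0): S=27.8128, (K−S)⁺=102.3572, hold=101.1647 ⇒ V=102.3572 exercise | (k=6,j=1): S=40.8543, (K−S)⁺=89.3157, hold=88.1232 ⇒ V=89.3157 exercise | (k=6,j=2): S=60.0109, (K−S)⁺=70.1591, hold=68.9666 ⇒ V=70.1591 exercise | (k=6,j=3): S=88.1500, (K−S)⁺=42.0200, hold=42.8071 ⇒ V=42.8071 continue | (k=6,j=4): S=129.4836, (K−S)⁺=0.6864, hold=17.2615 ⇒ V=17.2615 continue | (k=6,j=5): S=190.1986, (K−S)⁺=0.0000, hold=3.2661 ⇒ V=3.2661 continue | (k=6,j=6): S=279.3828, (K−S)⁺=0.0000, hold=0.0000 ⇒ V=0.0000 continue  boundary S*=60.0109
step 5: (k=5,j=0): S=33.7086, (K−S)⁺=96.4614, hold=95.2688 ⇒ V=96.4614 exercise | (k=5,j=1): S=49.5146, (K−S)⁺=80.6554, hold=79.4628 ⇒ V=80.6554 exercise | (k=5,j=2): S=72.7321, (K−S)⁺=57.4379, hold=56.6166 ⇒ V=57.4379 exercise | (k=5,j=3): S=106.8362, (K−S)⁺=23.3338, hold=30.3671 ⇒ V=30.3671 continue | (k=5,j=4): S=156.9318, (K−S)⁺=0.0000, hold=10.5028 ⇒ V=10.5028 continue | (k=5,j=5): S=230.5173, (K−S)⁺=0.0000, hold=1.6958 ⇒ V=1.6958 continue  boundary S*=72.7321
step 4: (k=4,j=0): S=40.8543, (K−S)⁺=89.3157, hold=88.1232 ⇒ V=89.3157 exercise | (k=4,j=1): S=60.0109, (K−S)⁺=70.1591, hold=68.9666 ⇒ V=70.1591 exercise | (k=4,j=2): S=88.1500, (K−S)⁺=42.0200, hold=44.1445 ⇒ V=44.1445 continue | (k=4,j=3): S=129.4836, (K−S)⁺=0.6864, hold=20.7205 ⇒ V=20.7205 continue | (k=4,j=4): S=190.1986, (K−S)⁺=0.0000, hold=6.2530 ⇒ V=6.2530 continue  boundary S*=60.0109
step 3: (k=3,j=0): S=49.5146, (K−S)⁺=80.6554, hold=79.4628 ⇒ V=80.6554 exercise | (k=3,j=1): S=72.7321, (K−S)⁺=57.4379, hold=57.2474 ⇒ V=57.4379 exercise | (k=3,j=2): S=106.8362, (K−S)⁺=23.3338, hold=32.6928 ⇒ V=32.6928 continue | (k=3,j=3): S=156.9318, (K−S)⁺=0.0000, hold=13.7075 ⇒ V=13.7075 continue  boundary S*=72.7321
step 2: (k=2,j=0): S=60.0109, (K−S)⁺=70.1591, hold=68.9666 ⇒ V=70.1591 exercise | (k=2,j=1): S=88.1500, (K−S)⁺=42.0200, hold=45.2414 ⇒ V=45.2414 continue | (k=2,j=2): S=129.4836, (K−S)⁺=0.6864, hold=23.4394 ⇒ V=23.4394 continue  boundary S*=60.0109
step 1: (k=1,j=0): S=72.7321, (K−S)⁺=57.4379, hold=57.7647 ⇒ V=57.7647 continue | (k=1,j=1): S=106.8362, (K−S)⁺=23.3338, hold=34.5447 ⇒ V=34.5447 continue  boundary S*=-
step 0: (k=0,j=0): S=88.1500, (K−S)⁺=42.0200, hold=46.2844 ⇒ V=46.2844 continue  boundary S*=-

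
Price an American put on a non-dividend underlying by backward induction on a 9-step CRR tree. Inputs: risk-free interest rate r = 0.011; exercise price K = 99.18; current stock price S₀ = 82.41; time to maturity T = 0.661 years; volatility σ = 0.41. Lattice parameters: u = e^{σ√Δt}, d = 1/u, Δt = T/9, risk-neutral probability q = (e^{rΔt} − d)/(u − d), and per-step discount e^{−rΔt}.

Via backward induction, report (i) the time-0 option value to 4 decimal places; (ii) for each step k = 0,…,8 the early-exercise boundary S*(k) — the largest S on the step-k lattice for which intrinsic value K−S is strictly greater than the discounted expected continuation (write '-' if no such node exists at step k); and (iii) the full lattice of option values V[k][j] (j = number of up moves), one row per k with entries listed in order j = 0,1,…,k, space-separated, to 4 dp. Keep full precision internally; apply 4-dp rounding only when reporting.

params: Δt=0.07344 u=1.11752 d=0.89484 q=0.47588 e^(-rΔt)=0.99919
t_9 payoffs: 68.8635 61.3191 51.8973 40.1309 25.4364 7.0851 0.0000 0.0000 0.0000 0.0000
t_8: node(8,0) S=33.8794 payoff=65.3006 vs cont=65.2205 → 65.3006 [stop]  node(8,1) S=42.3103 payoff=56.8697 vs cont=56.7896 → 56.8697 [stop]  node(8,2) S=52.8394 payoff=46.3406 vs cont=46.2605 → 46.3406 [stop]  node(8,3) S=65.9886 payoff=33.1914 vs cont=33.1113 → 33.1914 [stop]  node(8,4) S=82.4100 payoff=16.7700 vs cont=16.6899 → 16.7700 [stop]  node(8,5) S=102.9179 payoff=0.0000 vs cont=3.7105 → 3.7105 [wait]  node(8,6) S=128.5293 payoff=0.0000 vs cont=0.0000 → 0.0000 [wait]  node(8,7) S=160.5142 payoff=0.0000 vs cont=0.0000 → 0.0000 [wait]  node(8,8) S=200.4586 payoff=0.0000 vs cont=0.0000 → 0.0000 [wait]  ⇒ S*(8)=82.4100
t_7: node(7,0) S=37.8609 payoff=61.3191 vs cont=61.2390 → 61.3191 [stop]  node(7,1) S=47.2827 payoff=51.8973 vs cont=51.8172 → 51.8973 [stop]  node(7,2) S=59.0491 payoff=40.1309 vs cont=40.0508 → 40.1309 [stop]  node(7,3) S=73.7436 payoff=25.4364 vs cont=25.3563 → 25.4364 [stop]  node(7,4) S=92.0949 payoff=7.0851 vs cont=10.5467 → 10.5467 [wait]  node(7,5) S=115.0129 payoff=0.0000 vs cont=1.9432 → 1.9432 [wait]  node(7,6) S=143.6342 payoff=0.0000 vs cont=0.0000 → 0.0000 [wait]  node(7,7) S=179.3779 payoff=0.0000 vs cont=0.0000 → 0.0000 [wait]  ⇒ S*(7)=73.7436
t_6: node(6,0) S=42.3103 payoff=56.8697 vs cont=56.7896 → 56.8697 [stop]  node(6,1) S=52.8394 payoff=46.3406 vs cont=46.2605 → 46.3406 [stop]  node(6,2) S=65.9886 payoff=33.1914 vs cont=33.1113 → 33.1914 [stop]  node(6,3) S=82.4100 payoff=16.7700 vs cont=18.3359 → 18.3359 [wait]  node(6,4) S=102.9179 payoff=0.0000 vs cont=6.4472 → 6.4472 [wait]  node(6,5) S=128.5293 payoff=0.0000 vs cont=1.0176 → 1.0176 [wait]  node(6,6) S=160.5142 payoff=0.0000 vs cont=0.0000 → 0.0000 [wait]  ⇒ S*(6)=65.9886
t_5: node(5,0) S=47.2827 payoff=51.8973 vs cont=51.8172 → 51.8973 [stop]  node(5,1) S=59.0491 payoff=40.1309 vs cont=40.0508 → 40.1309 [stop]  node(5,2) S=73.7436 payoff=25.4364 vs cont=26.1009 → 26.1009 [wait]  node(5,3) S=92.0949 payoff=7.0851 vs cont=12.6681 → 12.6681 [wait]  node(5,4) S=115.0129 payoff=0.0000 vs cont=3.8603 → 3.8603 [wait]  node(5,5) S=143.6342 payoff=0.0000 vs cont=0.5329 → 0.5329 [wait]  ⇒ S*(5)=59.0491
t_4: node(4,0) S=52.8394 payoff=46.3406 vs cont=46.2605 → 46.3406 [stop]  node(4,1) S=65.9886 payoff=33.1914 vs cont=33.4273 → 33.4273 [wait]  node(4,2) S=82.4100 payoff=16.7700 vs cont=19.6926 → 19.6926 [wait]  node(4,3) S=102.9179 payoff=0.0000 vs cont=8.4698 → 8.4698 [wait]  node(4,4) S=128.5293 payoff=0.0000 vs cont=2.2750 → 2.2750 [wait]  ⇒ S*(4)=52.8394
t_3: node(3,0) S=59.0491 payoff=40.1309 vs cont=40.1630 → 40.1630 [wait]  node(3,1) S=73.7436 payoff=25.4364 vs cont=26.8695 → 26.8695 [wait]  node(3,2) S=92.0949 payoff=7.0851 vs cont=14.3403 → 14.3403 [wait]  node(3,3) S=115.0129 payoff=0.0000 vs cont=5.5174 → 5.5174 [wait]  ⇒ S*(3)=-
t_2: node(2,0) S=65.9886 payoff=33.1914 vs cont=33.8095 → 33.8095 [wait]  node(2,1) S=82.4100 payoff=16.7700 vs cont=20.8902 → 20.8902 [wait]  node(2,2) S=102.9179 payoff=0.0000 vs cont=10.1334 → 10.1334 [wait]  ⇒ S*(2)=-
t_1: node(1,0) S=73.7436 payoff=25.4364 vs cont=27.6392 → 27.6392 [wait]  node(1,1) S=92.0949 payoff=7.0851 vs cont=15.7585 → 15.7585 [wait]  ⇒ S*(1)=-
t_0: node(0,0) S=82.4100 payoff=16.7700 vs cont=21.9677 → 21.9677 [wait]  ⇒ S*(0)=-

price = 21.9677
boundary = - - - - 52.8394 59.0491 65.9886 73.7436 82.4100
tree:
21.9677
27.6392 15.7585
33.8095 20.8902 10.1334
40.1630 26.8695 14.3403 5.5174
46.3406 33.4273 19.6926 8.4698 2.2750
51.8973 40.1309 26.1009 12.6681 3.8603 0.5329
56.8697 46.3406 33.1914 18.3359 6.4472 1.0176 0.0000
61.3191 51.8973 40.1309 25.4364 10.5467 1.9432 0.0000 0.0000
65.3006 56.8697 46.3406 33.1914 16.7700 3.7105 0.0000 0.0000 0.0000
68.8635 61.3191 51.8973 40.1309 25.4364 7.0851 0.0000 0.0000 0.0000 0.0000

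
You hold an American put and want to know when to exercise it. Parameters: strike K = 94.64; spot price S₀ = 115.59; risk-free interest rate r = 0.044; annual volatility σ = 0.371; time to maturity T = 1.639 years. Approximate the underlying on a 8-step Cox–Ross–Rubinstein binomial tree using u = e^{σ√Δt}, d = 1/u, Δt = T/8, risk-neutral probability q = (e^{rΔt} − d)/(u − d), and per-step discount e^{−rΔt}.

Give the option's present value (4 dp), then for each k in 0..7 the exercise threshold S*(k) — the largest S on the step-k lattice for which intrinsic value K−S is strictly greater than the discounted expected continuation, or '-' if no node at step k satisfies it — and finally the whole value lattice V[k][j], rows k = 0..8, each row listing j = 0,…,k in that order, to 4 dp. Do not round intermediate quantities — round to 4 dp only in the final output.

Δt=0.20488  u=1.18285  d=0.84542  q=0.48495  discount=0.99103
step 8 (expiry): payoffs max(K−S,0) = 64.4763 52.4370 35.5923 12.0245 0.0000 0.0000 0.0000 0.0000 0.0000
step 7: (k=7,j=0): S=35.6791, (K−S)⁺=58.9609, hold=58.1116 ⇒ V=58.9609 exercise | (k=7,j=1): S=49.9198, (K−S)⁺=44.7202, hold=43.8709 ⇒ V=44.7202 exercise | (k=7,j=2): S=69.8445, (K−S)⁺=24.7955, hold=23.9462 ⇒ V=24.7955 exercise | (k=7,j=3): S=97.7217, (K−S)⁺=0.0000, hold=6.1376 ⇒ V=6.1376 continue | (k=7,j=4): S=136.7255, (K−S)⁺=0.0000, hold=0.0000 ⇒ V=0.0000 continue | (k=7,j=5): S=191.2971, (K−S)⁺=0.0000, hold=0.0000 ⇒ V=0.0000 continue | (k=7,j=6): S=267.6500, (K−S)⁺=0.0000, hold=0.0000 ⇒ V=0.0000 continue | (k=7,j=7): S=374.4779, (K−S)⁺=0.0000, hold=0.0000 ⇒ V=0.0000 continue  boundary S*=69.8445
step 6: (k=6,j=0): S=42.2030, (K−S)⁺=52.4370, hold=51.5877 ⇒ V=52.4370 exercise | (k=6,j=1): S=59.0477, (K−S)⁺=35.5923, hold=34.7431 ⇒ V=35.5923 exercise | (k=6,j=2): S=82.6155, (K−S)⁺=12.0245, hold=15.6060 ⇒ V=15.6060 continue | (k=6,j=3): S=115.5900, (K−S)⁺=0.0000, hold=3.1328 ⇒ V=3.1328 continue | (k=6,j=4): S=161.7257, (K−S)⁺=0.0000, hold=0.0000 ⇒ V=0.0000 continue | (k=6,j=5): S=226.2757, (K−S)⁺=0.0000, hold=0.0000 ⇒ V=0.0000 continue | (k=6,j=6): S=316.5897, (K−S)⁺=0.0000, hold=0.0000 ⇒ V=0.0000 continue  boundary S*=59.0477
step 5: (k=5,j=0): S=49.9198, (K−S)⁺=44.7202, hold=43.8709 ⇒ V=44.7202 exercise | (k=5,j=1): S=69.8445, (K−S)⁺=24.7955, hold=25.6675 ⇒ V=25.6675 continue | (k=5,j=2): S=97.7217, (K−S)⁺=0.0000, hold=9.4713 ⇒ V=9.4713 continue | (k=5,j=3): S=136.7255, (K−S)⁺=0.0000, hold=1.5991 ⇒ V=1.5991 continue | (k=5,j=4): S=191.2971, (K−S)⁺=0.0000, hold=0.0000 ⇒ V=0.0000 continue | (k=5,j=5): S=267.6500, (K−S)⁺=0.0000, hold=0.0000 ⇒ V=0.0000 continue  boundary S*=49.9198
step 4: (k=4,j=0): S=59.0477, (K−S)⁺=35.5923, hold=35.1621 ⇒ V=35.5923 exercise | (k=4,j=1): S=82.6155, (K−S)⁺=12.0245, hold=17.6533 ⇒ V=17.6533 continue | (k=4,j=2): S=115.5900, (K−S)⁺=0.0000, hold=5.6029 ⇒ V=5.6029 continue | (k=4,j=3): S=161.7257, (K−S)⁺=0.0000, hold=0.8162 ⇒ V=0.8162 continue | (k=4,j=4): S=226.2757, (K−S)⁺=0.0000, hold=0.0000 ⇒ V=0.0000 continue  boundary S*=59.0477
step 3: (k=3,j=0): S=69.8445, (K−S)⁺=24.7955, hold=26.6514 ⇒ V=26.6514 continue | (k=3,j=1): S=97.7217, (K−S)⁺=0.0000, hold=11.7034 ⇒ V=11.7034 continue | (k=3,j=2): S=136.7255, (K−S)⁺=0.0000, hold=3.2521 ⇒ V=3.2521 continue | (k=3,j=3): S=191.2971, (K−S)⁺=0.0000, hold=0.4166 ⇒ V=0.4166 continue  boundary S*=-
step 2: (k=2,j=0): S=82.6155, (K−S)⁺=12.0245, hold=19.2282 ⇒ V=19.2282 continue | (k=2,j=1): S=115.5900, (K−S)⁺=0.0000, hold=7.5367 ⇒ V=7.5367 continue | (k=2,j=2): S=161.7257, (K−S)⁺=0.0000, hold=1.8602 ⇒ V=1.8602 continue  boundary S*=-
step 1: (k=1,j=0): S=97.7217, (K−S)⁺=0.0000, hold=13.4367 ⇒ V=13.4367 continue | (k=1,j=1): S=136.7255, (K−S)⁺=0.0000, hold=4.7409 ⇒ V=4.7409 continue  boundary S*=-
step 0: (k=0,j=0): S=115.5900, (K−S)⁺=0.0000, hold=9.1369 ⇒ V=9.1369 continue  boundary S*=-

price = 9.1369
boundary = - - - - 59.0477 49.9198 59.0477 69.8445
tree:
9.1369
13.4367 4.7409
19.2282 7.5367 1.8602
26.6514 11.7034 3.2521 0.4166
35.5923 17.6533 5.6029 0.8162 0.0000
44.7202 25.6675 9.4713 1.5991 0.0000 0.0000
52.4370 35.5923 15.6060 3.1328 0.0000 0.0000 0.0000
58.9609 44.7202 24.7955 6.1376 0.0000 0.0000 0.0000 0.0000
64.4763 52.4370 35.5923 12.0245 0.0000 0.0000 0.0000 0.0000 0.0000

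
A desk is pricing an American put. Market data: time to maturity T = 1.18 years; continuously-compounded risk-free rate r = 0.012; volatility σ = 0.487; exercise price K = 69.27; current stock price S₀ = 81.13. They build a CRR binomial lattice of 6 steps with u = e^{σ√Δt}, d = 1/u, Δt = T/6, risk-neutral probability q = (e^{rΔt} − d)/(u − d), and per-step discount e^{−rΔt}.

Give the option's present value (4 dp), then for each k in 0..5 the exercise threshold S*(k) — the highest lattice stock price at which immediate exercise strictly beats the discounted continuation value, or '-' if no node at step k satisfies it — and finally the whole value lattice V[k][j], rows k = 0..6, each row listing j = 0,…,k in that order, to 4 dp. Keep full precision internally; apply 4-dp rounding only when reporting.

params: Δt=0.19667 u=1.24107 d=0.80576 q=0.45164 e^(-rΔt)=0.99764
t_6 payoffs: 47.0669 35.0719 16.5965 0.0000 0.0000 0.0000 0.0000
t_5: node(5,0) S=27.5555 payoff=41.7145 vs cont=41.5513 → 41.7145 [stop]  node(5,1) S=42.4421 payoff=26.8279 vs cont=26.6646 → 26.8279 [stop]  node(5,2) S=65.3712 payoff=3.8988 vs cont=9.0794 → 9.0794 [wait]  node(5,3) S=100.6877 payoff=0.0000 vs cont=0.0000 → 0.0000 [wait]  node(5,4) S=155.0836 payoff=0.0000 vs cont=0.0000 → 0.0000 [wait]  node(5,5) S=238.8666 payoff=0.0000 vs cont=0.0000 → 0.0000 [wait]  ⇒ S*(5)=42.4421
t_4: node(4,0) S=34.1981 payoff=35.0719 vs cont=34.9086 → 35.0719 [stop]  node(4,1) S=52.6735 payoff=16.5965 vs cont=18.7675 → 18.7675 [wait]  node(4,2) S=81.1300 payoff=0.0000 vs cont=4.9670 → 4.9670 [wait]  node(4,3) S=124.9600 payoff=0.0000 vs cont=0.0000 → 0.0000 [wait]  node(4,4) S=192.4689 payoff=0.0000 vs cont=0.0000 → 0.0000 [wait]  ⇒ S*(4)=34.1981
t_3: node(3,0) S=42.4421 payoff=26.8279 vs cont=27.6428 → 27.6428 [wait]  node(3,1) S=65.3712 payoff=3.8988 vs cont=12.5050 → 12.5050 [wait]  node(3,2) S=100.6877 payoff=0.0000 vs cont=2.7173 → 2.7173 [wait]  node(3,3) S=155.0836 payoff=0.0000 vs cont=0.0000 → 0.0000 [wait]  ⇒ S*(3)=-
t_2: node(2,0) S=52.6735 payoff=16.5965 vs cont=20.7569 → 20.7569 [wait]  node(2,1) S=81.1300 payoff=0.0000 vs cont=8.0654 → 8.0654 [wait]  node(2,2) S=124.9600 payoff=0.0000 vs cont=1.4865 → 1.4865 [wait]  ⇒ S*(2)=-
t_1: node(1,0) S=65.3712 payoff=3.8988 vs cont=14.9894 → 14.9894 [wait]  node(1,1) S=100.6877 payoff=0.0000 vs cont=5.0821 → 5.0821 [wait]  ⇒ S*(1)=-
t_0: node(0,0) S=81.1300 payoff=0.0000 vs cont=10.4900 → 10.4900 [wait]  ⇒ S*(0)=-

price = 10.4900
boundary = - - - - 34.1981 42.4421
tree:
10.4900
14.9894 5.0821
20.7569 8.0654 1.4865
27.6428 12.5050 2.7173 0.0000
35.0719 18.7675 4.9670 0.0000 0.0000
41.7145 26.8279 9.0794 0.0000 0.0000 0.0000
47.0669 35.0719 16.5965 0.0000 0.0000 0.0000 0.0000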